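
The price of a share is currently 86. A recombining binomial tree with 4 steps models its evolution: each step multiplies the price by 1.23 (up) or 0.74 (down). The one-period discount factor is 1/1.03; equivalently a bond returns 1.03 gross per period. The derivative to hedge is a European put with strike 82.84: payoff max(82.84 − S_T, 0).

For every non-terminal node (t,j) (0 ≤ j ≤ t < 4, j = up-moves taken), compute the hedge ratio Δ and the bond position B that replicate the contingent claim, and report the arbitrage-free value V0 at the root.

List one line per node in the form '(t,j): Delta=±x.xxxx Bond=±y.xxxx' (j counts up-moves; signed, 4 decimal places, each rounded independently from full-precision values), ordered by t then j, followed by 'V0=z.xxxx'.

(0,0): Delta=-0.3155 Bond=37.8648
(1,0): Delta=-0.6232 Bond=58.5836
(1,1): Delta=-0.1878 Bond=25.4952
(2,0): Delta=-1.0000 Bond=78.0846
(2,1): Delta=-0.4669 Bond=48.1043
(2,2): Delta=-0.0721 Bond=11.1952
(3,0): Delta=-1.0000 Bond=80.4272
(3,1): Delta=-1.0000 Bond=80.4272
(3,2): Delta=-0.2457 Bond=28.2510
(3,3): Delta=0.0000 Bond=0.0000
V0=10.7305

Under the risk-neutral measure, an up-move has probability p* = (R−d)/(u−d) = 0.5918 and values discount at R = 1.03.
At expiry t=4: V(4,0)=57.0515, V(4,1)=39.9754, V(4,2)=11.5921, V(4,3)=0.0000, V(4,4)=0.0000
  t=3,j=0: stock 34.8493 → up 42.8646 (V=39.9754), down 25.7885 (V=57.0515). Price 45.5779; hedge Δ=-1.0000, bond B=80.4272.
  t=3,j=1: stock 57.9251 → up 71.2479 (V=11.5921), down 42.8646 (V=39.9754). Price 22.5021; hedge Δ=-1.0000, bond B=80.4272.
  t=3,j=2: stock 96.2810 → up 118.4256 (V=0.0000), down 71.2479 (V=11.5921). Price 4.5937; hedge Δ=-0.2457, bond B=28.2510.
  t=3,j=3: stock 160.0346 → up 196.8425 (V=0.0000), down 118.4256 (V=0.0000). Price 0.0000; hedge Δ=0.0000, bond B=0.0000.
  t=2,j=0: stock 47.0936 → up 57.9251 (V=22.5021), down 34.8493 (V=45.5779). Price 30.9910; hedge Δ=-1.0000, bond B=78.0846.
  t=2,j=1: stock 78.2772 → up 96.2810 (V=4.5937), down 57.9251 (V=22.5021). Price 11.5565; hedge Δ=-0.4669, bond B=48.1043.
  t=2,j=2: stock 130.1094 → up 160.0346 (V=0.0000), down 96.2810 (V=4.5937). Price 1.8204; hedge Δ=-0.0721, bond B=11.1952.
  t=1,j=0: stock 63.6400 → up 78.2772 (V=11.5565), down 47.0936 (V=30.9910). Price 18.9213; hedge Δ=-0.6232, bond B=58.5836.
  t=1,j=1: stock 105.7800 → up 130.1094 (V=1.8204), down 78.2772 (V=11.5565). Price 5.6255; hedge Δ=-0.1878, bond B=25.4952.
  t=0,j=0: stock 86.0000 → up 105.7800 (V=5.6255), down 63.6400 (V=18.9213). Price 10.7305; hedge Δ=-0.3155, bond B=37.8648.
Each (Δ,B) replicates both successor values, so the strategy is self-financing and V0 is arbitrage-free.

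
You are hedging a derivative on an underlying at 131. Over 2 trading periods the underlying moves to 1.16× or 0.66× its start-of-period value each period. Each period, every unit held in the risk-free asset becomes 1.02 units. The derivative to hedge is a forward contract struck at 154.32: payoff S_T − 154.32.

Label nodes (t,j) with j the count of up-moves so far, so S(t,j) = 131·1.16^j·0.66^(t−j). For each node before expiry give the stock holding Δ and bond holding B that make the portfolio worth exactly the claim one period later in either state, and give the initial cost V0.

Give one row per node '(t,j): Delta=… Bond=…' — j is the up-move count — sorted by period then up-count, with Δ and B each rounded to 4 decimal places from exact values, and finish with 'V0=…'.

The replicating-portfolio and risk-neutral prices coincide; use p* = (1.02−0.66)/(1.16−0.66) = 0.7200 for the latter.
Payoff layer (t=2): V(2,0)=-97.2564, V(2,1)=-54.0264, V(2,2)=21.9536
(1,0): S=86.4600. Δ = (V_up−V_dn)/(S_up−S_dn) = (-54.0264−-97.2564)/(100.2936−57.0636) = 1.0000. V = [p*·-54.0264 + (1−p*)·-97.2564]/1.02 = -64.8341. B = V − Δ·S = -151.2941.
(1,1): S=151.9600. Δ = (V_up−V_dn)/(S_up−S_dn) = (21.9536−-54.0264)/(176.2736−100.2936) = 1.0000. V = [p*·21.9536 + (1−p*)·-54.0264]/1.02 = 0.6659. B = V − Δ·S = -151.2941.
(0,0): S=131.0000. Δ = (V_up−V_dn)/(S_up−S_dn) = (0.6659−-64.8341)/(151.9600−86.4600) = 1.0000. V = [p*·0.6659 + (1−p*)·-64.8341]/1.02 = -17.3276. B = V − Δ·S = -148.3276.
Each (Δ,B) replicates both successor values, so the strategy is self-financing and V0 is arbitrage-free.

(0,0): Delta=1.0000 Bond=-148.3276
(1,0): Delta=1.0000 Bond=-151.2941
(1,1): Delta=1.0000 Bond=-151.2941
V0=-17.3276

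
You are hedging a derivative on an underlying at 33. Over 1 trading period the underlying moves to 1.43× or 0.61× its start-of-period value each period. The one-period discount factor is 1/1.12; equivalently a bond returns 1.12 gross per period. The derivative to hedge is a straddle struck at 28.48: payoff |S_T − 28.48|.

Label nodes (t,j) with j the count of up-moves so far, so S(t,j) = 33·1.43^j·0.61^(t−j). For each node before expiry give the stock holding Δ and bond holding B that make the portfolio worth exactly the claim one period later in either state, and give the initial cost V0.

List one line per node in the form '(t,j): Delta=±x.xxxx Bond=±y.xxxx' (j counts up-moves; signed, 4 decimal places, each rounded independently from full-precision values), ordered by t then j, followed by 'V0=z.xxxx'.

(0,0): Delta=0.3829 Bond=0.5743
V0=13.2084

No-arbitrage ⇒ martingale measure with p* = (R−d)/(u−d) = 0.6220.
At expiry t=1: V(1,0)=8.3500, V(1,1)=18.7100
  t=0,j=0: stock 33.0000 → up 47.1900 (V=18.7100), down 20.1300 (V=8.3500). Price 13.2084; hedge Δ=0.3829, bond B=0.5743.
Check: Δ(0,0)·S0 + B(0,0) = 13.2084 = V0.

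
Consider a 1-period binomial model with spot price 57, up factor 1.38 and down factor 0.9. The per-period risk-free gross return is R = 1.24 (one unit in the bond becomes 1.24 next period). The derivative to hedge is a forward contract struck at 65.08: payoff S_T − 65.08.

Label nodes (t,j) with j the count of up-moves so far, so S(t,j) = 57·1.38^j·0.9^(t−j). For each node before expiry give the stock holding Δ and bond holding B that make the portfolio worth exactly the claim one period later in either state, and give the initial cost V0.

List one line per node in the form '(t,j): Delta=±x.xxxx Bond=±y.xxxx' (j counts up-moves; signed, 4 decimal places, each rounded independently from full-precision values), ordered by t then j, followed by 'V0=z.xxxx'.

Risk-neutral probability p* = (R−d)/(u−d) = (1.24−0.9)/(1.38−0.9) = 0.7083.
Terminal payoffs: V(1,0)=-13.7800, V(1,1)=13.5800
  t=0,j=0: stock 57.0000 → up 78.6600 (V=13.5800), down 51.3000 (V=-13.7800). Price 4.5161; hedge Δ=1.0000, bond B=-52.4839.
Root portfolio cost Δ·57+B reproduces V0=4.5161.

(0,0): Delta=1.0000 Bond=-52.4839
V0=4.5161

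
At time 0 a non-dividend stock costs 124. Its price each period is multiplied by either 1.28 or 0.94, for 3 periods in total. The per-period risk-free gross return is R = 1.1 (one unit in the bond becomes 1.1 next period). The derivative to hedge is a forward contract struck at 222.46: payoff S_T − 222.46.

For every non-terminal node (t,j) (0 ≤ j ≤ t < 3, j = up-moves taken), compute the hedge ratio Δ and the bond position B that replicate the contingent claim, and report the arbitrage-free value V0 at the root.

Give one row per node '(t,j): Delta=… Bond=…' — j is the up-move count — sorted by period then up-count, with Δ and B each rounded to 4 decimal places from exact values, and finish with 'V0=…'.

Risk-neutral probability p* = (R−d)/(u−d) = (1.1−0.94)/(1.28−0.94) = 0.4706.
Payoff layer (t=3): V(3,0)=-119.4676, V(3,1)=-82.2150, V(3,2)=-31.4881, V(3,3)=37.5868
  t=2,j=0: stock 109.5664 → up 140.2450 (V=-82.2150), down 102.9924 (V=-119.4676). Price -92.6700; hedge Δ=1.0000, bond B=-202.2364.
  t=2,j=1: stock 149.1968 → up 190.9719 (V=-31.4881), down 140.2450 (V=-82.2150). Price -53.0396; hedge Δ=1.0000, bond B=-202.2364.
  t=2,j=2: stock 203.1616 → up 260.0468 (V=37.5868), down 190.9719 (V=-31.4881). Price 0.9252; hedge Δ=1.0000, bond B=-202.2364.
  t=1,j=0: stock 116.5600 → up 149.1968 (V=-53.0396), down 109.5664 (V=-92.6700). Price -67.2912; hedge Δ=1.0000, bond B=-183.8512.
  t=1,j=1: stock 158.7200 → up 203.1616 (V=0.9252), down 149.1968 (V=-53.0396). Price -25.1312; hedge Δ=1.0000, bond B=-183.8512.
  t=0,j=0: stock 124.0000 → up 158.7200 (V=-25.1312), down 116.5600 (V=-67.2912). Price -43.1375; hedge Δ=1.0000, bond B=-167.1375.
Check: Δ(0,0)·S0 + B(0,0) = -43.1375 = V0.

(0,0): Delta=1.0000 Bond=-167.1375
(1,0): Delta=1.0000 Bond=-183.8512
(1,1): Delta=1.0000 Bond=-183.8512
(2,0): Delta=1.0000 Bond=-202.2364
(2,1): Delta=1.0000 Bond=-202.2364
(2,2): Delta=1.0000 Bond=-202.2364
V0=-43.1375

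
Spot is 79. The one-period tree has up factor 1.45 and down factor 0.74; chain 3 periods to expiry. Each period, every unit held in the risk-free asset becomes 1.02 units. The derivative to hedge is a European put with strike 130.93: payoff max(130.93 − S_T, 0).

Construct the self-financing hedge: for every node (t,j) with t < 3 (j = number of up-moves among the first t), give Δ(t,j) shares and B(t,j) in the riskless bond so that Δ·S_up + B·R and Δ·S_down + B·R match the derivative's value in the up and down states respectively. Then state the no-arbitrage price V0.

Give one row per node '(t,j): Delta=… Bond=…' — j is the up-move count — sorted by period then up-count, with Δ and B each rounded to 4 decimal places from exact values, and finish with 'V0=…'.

(0,0): Delta=-0.7071 Bond=106.5896
(1,0): Delta=-1.0000 Bond=125.8458
(1,1): Delta=-0.4775 Bond=82.4233
(2,0): Delta=-1.0000 Bond=128.3627
(2,1): Delta=-1.0000 Bond=128.3627
(2,2): Delta=-0.0680 Bond=16.0534
V0=50.7307

No-arbitrage ⇒ martingale measure with p* = (R−d)/(u−d) = 0.3944.
Terminal values V(3,·): V(3,0)=98.9173, V(3,1)=68.2024, V(3,2)=8.0179, V(3,3)=0.0000
Node (2,0) S=43.2604: V=(p*·68.2024+(1−p*)·98.9173)/1.02=85.1023; Δ=(68.2024−98.9173)/(62.7276−32.0127)=-1.0000; B=V−Δ·S=128.3627
Node (2,1) S=84.7670: V=(p*·8.0179+(1−p*)·68.2024)/1.02=43.5957; Δ=(8.0179−68.2024)/(122.9121−62.7276)=-1.0000; B=V−Δ·S=128.3627
Node (2,2) S=166.0975: V=(p*·0.0000+(1−p*)·8.0179)/1.02=4.7607; Δ=(0.0000−8.0179)/(240.8414−122.9121)=-0.0680; B=V−Δ·S=16.0534
Node (1,0) S=58.4600: V=(p*·43.5957+(1−p*)·85.1023)/1.02=67.3858; Δ=(43.5957−85.1023)/(84.7670−43.2604)=-1.0000; B=V−Δ·S=125.8458
Node (1,1) S=114.5500: V=(p*·4.7607+(1−p*)·43.5957)/1.02=27.7260; Δ=(4.7607−43.5957)/(166.0975−84.7670)=-0.4775; B=V−Δ·S=82.4233
Node (0,0) S=79.0000: V=(p*·27.7260+(1−p*)·67.3858)/1.02=50.7307; Δ=(27.7260−67.3858)/(114.5500−58.4600)=-0.7071; B=V−Δ·S=106.5896
Self-financing check: at every node Δ·S+B equals the discounted successor values.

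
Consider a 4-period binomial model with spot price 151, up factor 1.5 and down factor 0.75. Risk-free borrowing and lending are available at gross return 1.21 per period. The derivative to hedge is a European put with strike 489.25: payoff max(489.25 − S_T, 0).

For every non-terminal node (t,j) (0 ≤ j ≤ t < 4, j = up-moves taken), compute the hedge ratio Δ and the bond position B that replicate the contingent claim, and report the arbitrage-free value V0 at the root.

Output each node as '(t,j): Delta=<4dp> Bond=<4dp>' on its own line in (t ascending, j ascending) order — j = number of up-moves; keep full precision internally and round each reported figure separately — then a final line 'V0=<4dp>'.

Risk-neutral probability p* = (R−d)/(u−d) = (1.21−0.75)/(1.5−0.75) = 0.6133.
At expiry t=4: V(4,0)=441.4727, V(4,1)=393.6953, V(4,2)=298.1406, V(4,3)=107.0312, V(4,4)=0.0000
Node (3,0) S=63.7031: V=(p*·393.6953+(1−p*)·441.4727)/1.21=340.6357; Δ=(393.6953−441.4727)/(95.5547−47.7773)=-1.0000; B=V−Δ·S=404.3388
Node (3,1) S=127.4062: V=(p*·298.1406+(1−p*)·393.6953)/1.21=276.9326; Δ=(298.1406−393.6953)/(191.1094−95.5547)=-1.0000; B=V−Δ·S=404.3388
Node (3,2) S=254.8125: V=(p*·107.0312+(1−p*)·298.1406)/1.21=149.5263; Δ=(107.0312−298.1406)/(382.2188−191.1094)=-1.0000; B=V−Δ·S=404.3388
Node (3,3) S=509.6250: V=(p*·0.0000+(1−p*)·107.0312)/1.21=34.2028; Δ=(0.0000−107.0312)/(764.4375−382.2188)=-0.2800; B=V−Δ·S=176.9112
Node (2,0) S=84.9375: V=(p*·276.9326+(1−p*)·340.6357)/1.21=249.2268; Δ=(276.9326−340.6357)/(127.4062−63.7031)=-1.0000; B=V−Δ·S=334.1643
Node (2,1) S=169.8750: V=(p*·149.5263+(1−p*)·276.9326)/1.21=164.2893; Δ=(149.5263−276.9326)/(254.8125−127.4062)=-1.0000; B=V−Δ·S=334.1643
Node (2,2) S=339.7500: V=(p*·34.2028+(1−p*)·149.5263)/1.21=65.1195; Δ=(34.2028−149.5263)/(509.6250−254.8125)=-0.4526; B=V−Δ·S=218.8842
Node (1,0) S=113.2500: V=(p*·164.2893+(1−p*)·249.2268)/1.21=162.9189; Δ=(164.2893−249.2268)/(169.8750−84.9375)=-1.0000; B=V−Δ·S=276.1689
Node (1,1) S=226.5000: V=(p*·65.1195+(1−p*)·164.2893)/1.21=85.5084; Δ=(65.1195−164.2893)/(339.7500−169.8750)=-0.5838; B=V−Δ·S=217.7349
Node (0,0) S=151.0000: V=(p*·85.5084+(1−p*)·162.9189)/1.21=95.4053; Δ=(85.5084−162.9189)/(226.5000−113.2500)=-0.6835; B=V−Δ·S=198.6193
Check: Δ(0,0)·S0 + B(0,0) = 95.4053 = V0.

(0,0): Delta=-0.6835 Bond=198.6193
(1,0): Delta=-1.0000 Bond=276.1689
(1,1): Delta=-0.5838 Bond=217.7349
(2,0): Delta=-1.0000 Bond=334.1643
(2,1): Delta=-1.0000 Bond=334.1643
(2,2): Delta=-0.4526 Bond=218.8842
(3,0): Delta=-1.0000 Bond=404.3388
(3,1): Delta=-1.0000 Bond=404.3388
(3,2): Delta=-1.0000 Bond=404.3388
(3,3): Delta=-0.2800 Bond=176.9112
V0=95.4053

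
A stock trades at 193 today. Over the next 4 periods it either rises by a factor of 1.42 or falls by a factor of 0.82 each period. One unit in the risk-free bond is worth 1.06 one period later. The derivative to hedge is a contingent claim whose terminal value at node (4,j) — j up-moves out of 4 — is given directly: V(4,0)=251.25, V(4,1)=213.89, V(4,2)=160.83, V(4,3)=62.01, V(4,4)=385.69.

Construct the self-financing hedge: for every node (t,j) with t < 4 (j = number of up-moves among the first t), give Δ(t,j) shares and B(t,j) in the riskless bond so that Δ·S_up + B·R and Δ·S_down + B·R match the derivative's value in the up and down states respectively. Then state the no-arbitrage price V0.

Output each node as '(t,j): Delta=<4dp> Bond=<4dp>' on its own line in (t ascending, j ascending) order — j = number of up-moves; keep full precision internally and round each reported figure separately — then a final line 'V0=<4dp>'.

(0,0): Delta=-0.2809 Bond=197.9425
(1,0): Delta=-0.5130 Bond=246.5518
(1,1): Delta=-0.0798 Bond=154.7198
(2,0): Delta=-0.5287 Bond=263.3921
(2,1): Delta=-0.4993 Bond=258.2741
(2,2): Delta=0.2835 Bond=22.5964
(3,0): Delta=-0.5851 Bond=285.1969
(3,1): Delta=-0.4799 Bond=270.1937
(3,2): Delta=-0.5161 Bond=279.1358
(3,3): Delta=0.9762 Bond=-358.8233
V0=143.7362

No-arbitrage ⇒ martingale measure with p* = (R−d)/(u−d) = 0.4000.
Payoff layer (t=4): V(4,0)=251.2500, V(4,1)=213.8900, V(4,2)=160.8300, V(4,3)=62.0100, V(4,4)=385.6900
Node (3,0) S=106.4140: V=(p*·213.8900+(1−p*)·251.2500)/1.06=222.9302; Δ=(213.8900−251.2500)/(151.1079−87.2595)=-0.5851; B=V−Δ·S=285.1969
Node (3,1) S=184.2779: V=(p*·160.8300+(1−p*)·213.8900)/1.06=181.7604; Δ=(160.8300−213.8900)/(261.6747−151.1079)=-0.4799; B=V−Δ·S=270.1937
Node (3,2) S=319.1155: V=(p*·62.0100+(1−p*)·160.8300)/1.06=114.4358; Δ=(62.0100−160.8300)/(453.1440−261.6747)=-0.5161; B=V−Δ·S=279.1358
Node (3,3) S=552.6146: V=(p*·385.6900+(1−p*)·62.0100)/1.06=180.6434; Δ=(385.6900−62.0100)/(784.7127−453.1440)=0.9762; B=V−Δ·S=-358.8233
Node (2,0) S=129.7732: V=(p*·181.7604+(1−p*)·222.9302)/1.06=194.7757; Δ=(181.7604−222.9302)/(184.2779−106.4140)=-0.5287; B=V−Δ·S=263.3921
Node (2,1) S=224.7292: V=(p*·114.4358+(1−p*)·181.7604)/1.06=146.0666; Δ=(114.4358−181.7604)/(319.1155−184.2779)=-0.4993; B=V−Δ·S=258.2741
Node (2,2) S=389.1652: V=(p*·180.6434+(1−p*)·114.4358)/1.06=132.9423; Δ=(180.6434−114.4358)/(552.6146−319.1155)=0.2835; B=V−Δ·S=22.5964
Node (1,0) S=158.2600: V=(p*·146.0666+(1−p*)·194.7757)/1.06=165.3699; Δ=(146.0666−194.7757)/(224.7292−129.7732)=-0.5130; B=V−Δ·S=246.5518
Node (1,1) S=274.0600: V=(p*·132.9423+(1−p*)·146.0666)/1.06=132.8461; Δ=(132.9423−146.0666)/(389.1652−224.7292)=-0.0798; B=V−Δ·S=154.7198
Node (0,0) S=193.0000: V=(p*·132.8461+(1−p*)·165.3699)/1.06=143.7362; Δ=(132.8461−165.3699)/(274.0600−158.2600)=-0.2809; B=V−Δ·S=197.9425
Each (Δ,B) replicates both successor values, so the strategy is self-financing and V0 is arbitrage-free.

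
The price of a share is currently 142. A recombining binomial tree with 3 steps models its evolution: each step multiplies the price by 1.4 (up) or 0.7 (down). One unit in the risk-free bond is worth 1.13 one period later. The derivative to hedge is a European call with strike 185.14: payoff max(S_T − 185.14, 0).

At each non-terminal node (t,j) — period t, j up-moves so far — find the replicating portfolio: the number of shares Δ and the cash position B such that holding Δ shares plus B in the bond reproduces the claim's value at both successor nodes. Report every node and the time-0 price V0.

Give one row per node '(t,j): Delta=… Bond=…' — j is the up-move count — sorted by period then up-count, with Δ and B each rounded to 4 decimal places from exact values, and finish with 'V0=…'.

(0,0): Delta=0.6154 Bond=-51.5983
(1,0): Delta=0.0757 Bond=-4.6587
(1,1): Delta=0.7848 Bond=-91.9916
(2,0): Delta=0.0000 Bond=0.0000
(2,1): Delta=0.0994 Bond=-8.5699
(2,2): Delta=1.0000 Bond=-163.8407
V0=35.7844

Under the risk-neutral measure, an up-move has probability p* = (R−d)/(u−d) = 0.6143 and values discount at R = 1.13.
Payoff layer (t=3): V(3,0)=0.0000, V(3,1)=0.0000, V(3,2)=9.6840, V(3,3)=204.5080
(2,0): S=69.5800. Δ = (V_up−V_dn)/(S_up−S_dn) = (0.0000−0.0000)/(97.4120−48.7060) = 0.0000. V = [p*·0.0000 + (1−p*)·0.0000]/1.13 = 0.0000. B = V − Δ·S = 0.0000.
(2,1): S=139.1600. Δ = (V_up−V_dn)/(S_up−S_dn) = (9.6840−0.0000)/(194.8240−97.4120) = 0.0994. V = [p*·9.6840 + (1−p*)·0.0000]/1.13 = 5.2644. B = V − Δ·S = -8.5699.
(2,2): S=278.3200. Δ = (V_up−V_dn)/(S_up−S_dn) = (204.5080−9.6840)/(389.6480−194.8240) = 1.0000. V = [p*·204.5080 + (1−p*)·9.6840]/1.13 = 114.4793. B = V − Δ·S = -163.8407.
(1,0): S=99.4000. Δ = (V_up−V_dn)/(S_up−S_dn) = (5.2644−0.0000)/(139.1600−69.5800) = 0.0757. V = [p*·5.2644 + (1−p*)·0.0000]/1.13 = 2.8618. B = V − Δ·S = -4.6587.
(1,1): S=198.8000. Δ = (V_up−V_dn)/(S_up−S_dn) = (114.4793−5.2644)/(278.3200−139.1600) = 0.7848. V = [p*·114.4793 + (1−p*)·5.2644]/1.13 = 64.0297. B = V − Δ·S = -91.9916.
(0,0): S=142.0000. Δ = (V_up−V_dn)/(S_up−S_dn) = (64.0297−2.8618)/(198.8000−99.4000) = 0.6154. V = [p*·64.0297 + (1−p*)·2.8618]/1.13 = 35.7844. B = V − Δ·S = -51.5983.
Self-financing check: at every node Δ·S+B equals the discounted successor values.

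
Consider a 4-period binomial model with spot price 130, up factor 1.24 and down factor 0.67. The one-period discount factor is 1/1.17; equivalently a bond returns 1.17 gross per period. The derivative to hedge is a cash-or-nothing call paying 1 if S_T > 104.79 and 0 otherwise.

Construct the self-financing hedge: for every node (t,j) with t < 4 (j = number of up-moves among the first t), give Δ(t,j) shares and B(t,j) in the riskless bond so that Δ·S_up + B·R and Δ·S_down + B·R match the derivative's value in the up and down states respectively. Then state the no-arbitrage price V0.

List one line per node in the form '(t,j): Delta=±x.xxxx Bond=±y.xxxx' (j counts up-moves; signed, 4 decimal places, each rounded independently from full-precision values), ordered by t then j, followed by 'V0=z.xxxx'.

Under the risk-neutral measure, an up-move has probability p* = (R−d)/(u−d) = 0.8772 and values discount at R = 1.17.
At expiry t=4: V(4,0)=0.0000, V(4,1)=0.0000, V(4,2)=0.0000, V(4,3)=1.0000, V(4,4)=1.0000
  t=3,j=0: stock 39.0992 → up 48.4830 (V=0.0000), down 26.1965 (V=0.0000). Price 0.0000; hedge Δ=0.0000, bond B=0.0000.
  t=3,j=1: stock 72.3627 → up 89.7297 (V=0.0000), down 48.4830 (V=0.0000). Price 0.0000; hedge Δ=0.0000, bond B=0.0000.
  t=3,j=2: stock 133.9250 → up 166.0670 (V=1.0000), down 89.7297 (V=0.0000). Price 0.7497; hedge Δ=0.0131, bond B=-1.0046.
  t=3,j=3: stock 247.8611 → up 307.3478 (V=1.0000), down 166.0670 (V=1.0000). Price 0.8547; hedge Δ=0.0000, bond B=0.8547.
  t=2,j=0: stock 58.3570 → up 72.3627 (V=0.0000), down 39.0992 (V=0.0000). Price 0.0000; hedge Δ=0.0000, bond B=0.0000.
  t=2,j=1: stock 108.0040 → up 133.9250 (V=0.7497), down 72.3627 (V=0.0000). Price 0.5621; hedge Δ=0.0122, bond B=-0.7532.
  t=2,j=2: stock 199.8880 → up 247.8611 (V=0.8547), down 133.9250 (V=0.7497). Price 0.7195; hedge Δ=0.0009, bond B=0.5354.
  t=1,j=0: stock 87.1000 → up 108.0040 (V=0.5621), down 58.3570 (V=0.0000). Price 0.4214; hedge Δ=0.0113, bond B=-0.5647.
  t=1,j=1: stock 161.2000 → up 199.8880 (V=0.7195), down 108.0040 (V=0.5621). Price 0.5984; hedge Δ=0.0017, bond B=0.3223.
  t=0,j=0: stock 130.0000 → up 161.2000 (V=0.5984), down 87.1000 (V=0.4214). Price 0.4929; hedge Δ=0.0024, bond B=0.1824.
Check: Δ(0,0)·S0 + B(0,0) = 0.4929 = V0.

(0,0): Delta=0.0024 Bond=0.1824
(1,0): Delta=0.0113 Bond=-0.5647
(1,1): Delta=0.0017 Bond=0.3223
(2,0): Delta=0.0000 Bond=0.0000
(2,1): Delta=0.0122 Bond=-0.7532
(2,2): Delta=0.0009 Bond=0.5354
(3,0): Delta=0.0000 Bond=0.0000
(3,1): Delta=0.0000 Bond=0.0000
(3,2): Delta=0.0131 Bond=-1.0046
(3,3): Delta=0.0000 Bond=0.8547
V0=0.4929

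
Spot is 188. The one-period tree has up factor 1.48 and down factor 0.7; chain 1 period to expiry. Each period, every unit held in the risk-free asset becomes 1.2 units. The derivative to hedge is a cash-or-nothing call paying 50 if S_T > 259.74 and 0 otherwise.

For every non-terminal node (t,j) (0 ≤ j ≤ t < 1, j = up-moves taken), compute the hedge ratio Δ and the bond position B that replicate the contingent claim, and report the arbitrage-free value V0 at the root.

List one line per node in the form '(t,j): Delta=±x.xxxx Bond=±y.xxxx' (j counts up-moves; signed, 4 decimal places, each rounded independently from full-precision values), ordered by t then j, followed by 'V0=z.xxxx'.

Under the risk-neutral measure, an up-move has probability p* = (R−d)/(u−d) = 0.6410 and values discount at R = 1.2.
At expiry t=1: V(1,0)=0.0000, V(1,1)=50.0000
Node (0,0) S=188.0000: V=(p*·50.0000+(1−p*)·0.0000)/1.2=26.7094; Δ=(50.0000−0.0000)/(278.2400−131.6000)=0.3410; B=V−Δ·S=-37.3932
Root portfolio cost Δ·188+B reproduces V0=26.7094.

(0,0): Delta=0.3410 Bond=-37.3932
V0=26.7094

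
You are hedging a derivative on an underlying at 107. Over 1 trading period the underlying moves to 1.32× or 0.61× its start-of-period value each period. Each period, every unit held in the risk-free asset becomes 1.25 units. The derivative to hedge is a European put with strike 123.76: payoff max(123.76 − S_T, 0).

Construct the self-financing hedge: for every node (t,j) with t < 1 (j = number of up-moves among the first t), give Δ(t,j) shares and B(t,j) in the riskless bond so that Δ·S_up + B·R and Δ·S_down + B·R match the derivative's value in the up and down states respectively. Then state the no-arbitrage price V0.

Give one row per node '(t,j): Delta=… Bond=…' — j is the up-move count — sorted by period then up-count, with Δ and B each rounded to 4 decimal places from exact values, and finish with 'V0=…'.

(0,0): Delta=-0.7699 Bond=86.9936
V0=4.6133

Risk-neutral probability p* = (R−d)/(u−d) = (1.25−0.61)/(1.32−0.61) = 0.9014.
At expiry t=1: V(1,0)=58.4900, V(1,1)=0.0000
  t=0,j=0: stock 107.0000 → up 141.2400 (V=0.0000), down 65.2700 (V=58.4900). Price 4.6133; hedge Δ=-0.7699, bond B=86.9936.
The time-0 hedge costs 4.6133, which is the no-arbitrage price.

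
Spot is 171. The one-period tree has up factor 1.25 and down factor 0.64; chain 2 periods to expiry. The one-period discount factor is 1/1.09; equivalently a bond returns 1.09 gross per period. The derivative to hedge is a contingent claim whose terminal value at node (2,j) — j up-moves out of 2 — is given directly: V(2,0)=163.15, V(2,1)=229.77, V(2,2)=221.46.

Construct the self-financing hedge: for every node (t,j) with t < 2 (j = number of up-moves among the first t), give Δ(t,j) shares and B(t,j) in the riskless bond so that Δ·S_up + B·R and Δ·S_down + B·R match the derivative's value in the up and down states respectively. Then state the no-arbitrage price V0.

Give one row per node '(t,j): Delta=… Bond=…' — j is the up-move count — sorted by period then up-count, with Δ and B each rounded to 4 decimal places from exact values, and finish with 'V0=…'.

(0,0): Delta=0.0998 Bond=168.6678
(1,0): Delta=0.9979 Bond=85.5538
(1,1): Delta=-0.0637 Bond=218.7970
V0=185.7287

No-arbitrage ⇒ martingale measure with p* = (R−d)/(u−d) = 0.7377.
Terminal values V(2,·): V(2,0)=163.1500, V(2,1)=229.7700, V(2,2)=221.4600
  t=1,j=0: stock 109.4400 → up 136.8000 (V=229.7700), down 70.0416 (V=163.1500). Price 194.7669; hedge Δ=0.9979, bond B=85.5538.
  t=1,j=1: stock 213.7500 → up 267.1875 (V=221.4600), down 136.8000 (V=229.7700). Price 205.1740; hedge Δ=-0.0637, bond B=218.7970.
  t=0,j=0: stock 171.0000 → up 213.7500 (V=205.1740), down 109.4400 (V=194.7669). Price 185.7287; hedge Δ=0.0998, bond B=168.6678.
Check: Δ(0,0)·S0 + B(0,0) = 185.7287 = V0.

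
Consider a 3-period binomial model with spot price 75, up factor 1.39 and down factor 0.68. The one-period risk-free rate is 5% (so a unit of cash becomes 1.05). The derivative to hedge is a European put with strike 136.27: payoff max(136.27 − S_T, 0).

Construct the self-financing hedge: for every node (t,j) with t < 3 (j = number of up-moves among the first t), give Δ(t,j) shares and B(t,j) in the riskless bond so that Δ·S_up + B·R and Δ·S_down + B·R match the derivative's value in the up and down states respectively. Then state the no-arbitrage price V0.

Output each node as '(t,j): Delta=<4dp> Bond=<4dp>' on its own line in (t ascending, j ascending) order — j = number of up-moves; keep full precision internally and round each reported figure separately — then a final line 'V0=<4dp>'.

Since d<R<u, set p* = (R−d)/(u−d) = 0.5211; price each node as the discounted p*-expectation of its children.
At expiry t=3: V(3,0)=112.6876, V(3,1)=88.0648, V(3,2)=37.7329, V(3,3)=0.0000
Node (2,0) S=34.6800: V=(p*·88.0648+(1−p*)·112.6876)/1.05=95.1010; Δ=(88.0648−112.6876)/(48.2052−23.5824)=-1.0000; B=V−Δ·S=129.7810
Node (2,1) S=70.8900: V=(p*·37.7329+(1−p*)·88.0648)/1.05=58.8910; Δ=(37.7329−88.0648)/(98.5371−48.2052)=-1.0000; B=V−Δ·S=129.7810
Node (2,2) S=144.9075: V=(p*·0.0000+(1−p*)·37.7329)/1.05=17.2088; Δ=(0.0000−37.7329)/(201.4214−98.5371)=-0.3668; B=V−Δ·S=70.3538
Node (1,0) S=51.0000: V=(p*·58.8910+(1−p*)·95.1010)/1.05=72.6009; Δ=(58.8910−95.1010)/(70.8900−34.6800)=-1.0000; B=V−Δ·S=123.6009
Node (1,1) S=104.2500: V=(p*·17.2088+(1−p*)·58.8910)/1.05=35.3993; Δ=(17.2088−58.8910)/(144.9075−70.8900)=-0.5631; B=V−Δ·S=94.1065
Node (0,0) S=75.0000: V=(p*·35.3993+(1−p*)·72.6009)/1.05=50.6802; Δ=(35.3993−72.6009)/(104.2500−51.0000)=-0.6986; B=V−Δ·S=103.0768
The time-0 hedge costs 50.6802, which is the no-arbitrage price.

(0,0): Delta=-0.6986 Bond=103.0768
(1,0): Delta=-1.0000 Bond=123.6009
(1,1): Delta=-0.5631 Bond=94.1065
(2,0): Delta=-1.0000 Bond=129.7810
(2,1): Delta=-1.0000 Bond=129.7810
(2,2): Delta=-0.3668 Bond=70.3538
V0=50.6802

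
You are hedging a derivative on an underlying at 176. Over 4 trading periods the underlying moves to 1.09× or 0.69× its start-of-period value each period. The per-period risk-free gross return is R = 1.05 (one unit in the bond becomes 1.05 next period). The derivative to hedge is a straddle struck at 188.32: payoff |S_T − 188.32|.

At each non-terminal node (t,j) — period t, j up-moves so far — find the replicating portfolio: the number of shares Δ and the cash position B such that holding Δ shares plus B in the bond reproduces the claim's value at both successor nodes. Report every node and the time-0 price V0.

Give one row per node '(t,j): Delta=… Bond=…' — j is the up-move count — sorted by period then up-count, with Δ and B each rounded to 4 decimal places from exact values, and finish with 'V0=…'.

(0,0): Delta=0.0755 Bond=30.5381
(1,0): Delta=-1.0000 Bond=162.6779
(1,1): Delta=0.1512 Bond=17.5525
(2,0): Delta=-1.0000 Bond=170.8118
(2,1): Delta=-1.0000 Bond=170.8118
(2,2): Delta=0.2322 Bond=1.4988
(3,0): Delta=-1.0000 Bond=179.3524
(3,1): Delta=-1.0000 Bond=179.3524
(3,2): Delta=-1.0000 Bond=179.3524
(3,3): Delta=0.3188 Bond=-18.1794
V0=43.8321

Under the risk-neutral measure, an up-move has probability p* = (R−d)/(u−d) = 0.9000 and values discount at R = 1.05.
At expiry t=4: V(4,0)=148.4259, V(4,1)=125.2988, V(4,2)=88.7648, V(4,3)=31.0517, V(4,4)=60.1184
(3,0): S=57.8176. Δ = (V_up−V_dn)/(S_up−S_dn) = (125.2988−148.4259)/(63.0212−39.8941) = -1.0000. V = [p*·125.2988 + (1−p*)·148.4259]/1.05 = 121.5348. B = V − Δ·S = 179.3524.
(3,1): S=91.3350. Δ = (V_up−V_dn)/(S_up−S_dn) = (88.7648−125.2988)/(99.5552−63.0212) = -1.0000. V = [p*·88.7648 + (1−p*)·125.2988]/1.05 = 88.0174. B = V − Δ·S = 179.3524.
(3,2): S=144.2829. Δ = (V_up−V_dn)/(S_up−S_dn) = (31.0517−88.7648)/(157.2683−99.5552) = -1.0000. V = [p*·31.0517 + (1−p*)·88.7648]/1.05 = 35.0695. B = V − Δ·S = 179.3524.
(3,3): S=227.9251. Δ = (V_up−V_dn)/(S_up−S_dn) = (60.1184−31.0517)/(248.4384−157.2683) = 0.3188. V = [p*·60.1184 + (1−p*)·31.0517]/1.05 = 54.4873. B = V − Δ·S = -18.1794.
(2,0): S=83.7936. Δ = (V_up−V_dn)/(S_up−S_dn) = (88.0174−121.5348)/(91.3350−57.8176) = -1.0000. V = [p*·88.0174 + (1−p*)·121.5348]/1.05 = 87.0182. B = V − Δ·S = 170.8118.
(2,1): S=132.3696. Δ = (V_up−V_dn)/(S_up−S_dn) = (35.0695−88.0174)/(144.2829−91.3350) = -1.0000. V = [p*·35.0695 + (1−p*)·88.0174]/1.05 = 38.4422. B = V − Δ·S = 170.8118.
(2,2): S=209.1056. Δ = (V_up−V_dn)/(S_up−S_dn) = (54.4873−35.0695)/(227.9251−144.2829) = 0.2322. V = [p*·54.4873 + (1−p*)·35.0695]/1.05 = 50.0434. B = V − Δ·S = 1.4988.
(1,0): S=121.4400. Δ = (V_up−V_dn)/(S_up−S_dn) = (38.4422−87.0182)/(132.3696−83.7936) = -1.0000. V = [p*·38.4422 + (1−p*)·87.0182]/1.05 = 41.2379. B = V − Δ·S = 162.6779.
(1,1): S=191.8400. Δ = (V_up−V_dn)/(S_up−S_dn) = (50.0434−38.4422)/(209.1056−132.3696) = 0.1512. V = [p*·50.0434 + (1−p*)·38.4422]/1.05 = 46.5555. B = V − Δ·S = 17.5525.
(0,0): S=176.0000. Δ = (V_up−V_dn)/(S_up−S_dn) = (46.5555−41.2379)/(191.8400−121.4400) = 0.0755. V = [p*·46.5555 + (1−p*)·41.2379]/1.05 = 43.8321. B = V − Δ·S = 30.5381.
The time-0 hedge costs 43.8321, which is the no-arbitrage price.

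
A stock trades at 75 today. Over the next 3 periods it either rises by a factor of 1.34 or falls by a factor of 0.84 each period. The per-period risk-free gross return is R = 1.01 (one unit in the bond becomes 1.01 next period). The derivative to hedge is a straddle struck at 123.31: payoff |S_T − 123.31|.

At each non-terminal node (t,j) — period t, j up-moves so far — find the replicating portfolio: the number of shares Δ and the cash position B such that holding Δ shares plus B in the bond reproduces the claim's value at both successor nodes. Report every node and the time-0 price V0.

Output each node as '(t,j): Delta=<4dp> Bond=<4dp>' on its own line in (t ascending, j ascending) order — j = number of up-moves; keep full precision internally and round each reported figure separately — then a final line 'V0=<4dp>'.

The replicating-portfolio and risk-neutral prices coincide; use p* = (1.01−0.84)/(1.34−0.84) = 0.3400 for the latter.
Payoff layer (t=3): V(3,0)=78.8572, V(3,1)=52.3972, V(3,2)=10.1872, V(3,3)=57.1478
(2,0): S=52.9200. Δ = (V_up−V_dn)/(S_up−S_dn) = (52.3972−78.8572)/(70.9128−44.4528) = -1.0000. V = [p*·52.3972 + (1−p*)·78.8572]/1.01 = 69.1691. B = V − Δ·S = 122.0891.
(2,1): S=84.4200. Δ = (V_up−V_dn)/(S_up−S_dn) = (10.1872−52.3972)/(113.1228−70.9128) = -1.0000. V = [p*·10.1872 + (1−p*)·52.3972]/1.01 = 37.6691. B = V − Δ·S = 122.0891.
(2,2): S=134.6700. Δ = (V_up−V_dn)/(S_up−S_dn) = (57.1478−10.1872)/(180.4578−113.1228) = 0.6974. V = [p*·57.1478 + (1−p*)·10.1872]/1.01 = 25.8949. B = V − Δ·S = -68.0263.
(1,0): S=63.0000. Δ = (V_up−V_dn)/(S_up−S_dn) = (37.6691−69.1691)/(84.4200−52.9200) = -1.0000. V = [p*·37.6691 + (1−p*)·69.1691]/1.01 = 57.8803. B = V − Δ·S = 120.8803.
(1,1): S=100.5000. Δ = (V_up−V_dn)/(S_up−S_dn) = (25.8949−37.6691)/(134.6700−84.4200) = -0.2343. V = [p*·25.8949 + (1−p*)·37.6691]/1.01 = 33.3325. B = V − Δ·S = 56.8810.
(0,0): S=75.0000. Δ = (V_up−V_dn)/(S_up−S_dn) = (33.3325−57.8803)/(100.5000−63.0000) = -0.6546. V = [p*·33.3325 + (1−p*)·57.8803]/1.01 = 49.0436. B = V − Δ·S = 98.1392.
The time-0 hedge costs 49.0436, which is the no-arbitrage price.

(0,0): Delta=-0.6546 Bond=98.1392
(1,0): Delta=-1.0000 Bond=120.8803
(1,1): Delta=-0.2343 Bond=56.8810
(2,0): Delta=-1.0000 Bond=122.0891
(2,1): Delta=-1.0000 Bond=122.0891
(2,2): Delta=0.6974 Bond=-68.0263
V0=49.0436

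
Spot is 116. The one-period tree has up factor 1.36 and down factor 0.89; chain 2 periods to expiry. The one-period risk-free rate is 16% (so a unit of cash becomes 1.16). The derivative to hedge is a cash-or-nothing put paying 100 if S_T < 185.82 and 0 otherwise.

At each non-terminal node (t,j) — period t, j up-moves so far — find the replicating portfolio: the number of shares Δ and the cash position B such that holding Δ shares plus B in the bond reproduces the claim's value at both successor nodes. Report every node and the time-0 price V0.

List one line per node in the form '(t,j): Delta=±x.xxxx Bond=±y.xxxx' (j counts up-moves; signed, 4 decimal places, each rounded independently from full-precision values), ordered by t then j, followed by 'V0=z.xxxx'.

Risk-neutral probability p* = (R−d)/(u−d) = (1.16−0.89)/(1.36−0.89) = 0.5745.
At expiry t=2: V(2,0)=100.0000, V(2,1)=100.0000, V(2,2)=0.0000
  t=1,j=0: stock 103.2400 → up 140.4064 (V=100.0000), down 91.8836 (V=100.0000). Price 86.2069; hedge Δ=0.0000, bond B=86.2069.
  t=1,j=1: stock 157.7600 → up 214.5536 (V=0.0000), down 140.4064 (V=100.0000). Price 36.6838; hedge Δ=-1.3487, bond B=249.4497.
  t=0,j=0: stock 116.0000 → up 157.7600 (V=36.6838), down 103.2400 (V=86.2069). Price 49.7909; hedge Δ=-0.9083, bond B=155.1592.
Each (Δ,B) replicates both successor values, so the strategy is self-financing and V0 is arbitrage-free.

(0,0): Delta=-0.9083 Bond=155.1592
(1,0): Delta=0.0000 Bond=86.2069
(1,1): Delta=-1.3487 Bond=249.4497
V0=49.7909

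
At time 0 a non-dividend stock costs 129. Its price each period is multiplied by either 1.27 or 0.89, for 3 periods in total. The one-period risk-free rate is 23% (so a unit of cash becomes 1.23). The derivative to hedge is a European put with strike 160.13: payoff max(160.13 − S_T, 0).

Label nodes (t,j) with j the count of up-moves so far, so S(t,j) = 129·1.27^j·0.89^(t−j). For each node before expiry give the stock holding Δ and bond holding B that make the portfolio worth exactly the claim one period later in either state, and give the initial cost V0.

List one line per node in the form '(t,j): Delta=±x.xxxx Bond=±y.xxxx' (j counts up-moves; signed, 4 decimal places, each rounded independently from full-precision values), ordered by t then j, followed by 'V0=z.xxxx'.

Risk-neutral probability p* = (R−d)/(u−d) = (1.23−0.89)/(1.27−0.89) = 0.8947.
Terminal values V(3,·): V(3,0)=69.1890, V(3,1)=30.3603, V(3,2)=0.0000, V(3,3)=0.0000
Node (2,0) S=102.1809: V=(p*·30.3603+(1−p*)·69.1890)/1.23=28.0061; Δ=(30.3603−69.1890)/(129.7697−90.9410)=-1.0000; B=V−Δ·S=130.1870
Node (2,1) S=145.8087: V=(p*·0.0000+(1−p*)·30.3603)/1.23=2.5982; Δ=(0.0000−30.3603)/(185.1770−129.7697)=-0.5479; B=V−Δ·S=82.4936
Node (2,2) S=208.0641: V=(p*·0.0000+(1−p*)·0.0000)/1.23=0.0000; Δ=(0.0000−0.0000)/(264.2414−185.1770)=0.0000; B=V−Δ·S=0.0000
Node (1,0) S=114.8100: V=(p*·2.5982+(1−p*)·28.0061)/1.23=4.2868; Δ=(2.5982−28.0061)/(145.8087−102.1809)=-0.5824; B=V−Δ·S=71.1496
Node (1,1) S=163.8300: V=(p*·0.0000+(1−p*)·2.5982)/1.23=0.2224; Δ=(0.0000−2.5982)/(208.0641−145.8087)=-0.0417; B=V−Δ·S=7.0598
Node (0,0) S=129.0000: V=(p*·0.2224+(1−p*)·4.2868)/1.23=0.5286; Δ=(0.2224−4.2868)/(163.8300−114.8100)=-0.0829; B=V−Δ·S=11.2245
Self-financing check: at every node Δ·S+B equals the discounted successor values.

(0,0): Delta=-0.0829 Bond=11.2245
(1,0): Delta=-0.5824 Bond=71.1496
(1,1): Delta=-0.0417 Bond=7.0598
(2,0): Delta=-1.0000 Bond=130.1870
(2,1): Delta=-0.5479 Bond=82.4936
(2,2): Delta=0.0000 Bond=0.0000
V0=0.5286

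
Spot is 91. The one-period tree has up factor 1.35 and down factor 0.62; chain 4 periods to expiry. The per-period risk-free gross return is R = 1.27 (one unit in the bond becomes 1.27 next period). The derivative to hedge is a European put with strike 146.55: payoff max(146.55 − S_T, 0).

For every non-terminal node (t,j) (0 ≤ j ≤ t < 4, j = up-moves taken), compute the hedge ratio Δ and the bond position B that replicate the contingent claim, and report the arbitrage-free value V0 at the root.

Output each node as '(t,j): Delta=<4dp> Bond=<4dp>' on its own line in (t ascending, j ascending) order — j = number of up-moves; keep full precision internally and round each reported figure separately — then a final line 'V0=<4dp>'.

The replicating-portfolio and risk-neutral prices coincide; use p* = (1.27−0.62)/(1.35−0.62) = 0.8904 for the latter.
Terminal payoffs: V(4,0)=133.1035, V(4,1)=117.2714, V(4,2)=82.7982, V(4,3)=7.7356, V(4,4)=0.0000
  t=3,j=0: stock 21.6878 → up 29.2786 (V=117.2714), down 13.4465 (V=133.1035). Price 93.7059; hedge Δ=-1.0000, bond B=115.3937.
  t=3,j=1: stock 47.2235 → up 63.7518 (V=82.7982), down 29.2786 (V=117.2714). Price 68.1702; hedge Δ=-1.0000, bond B=115.3937.
  t=3,j=2: stock 102.8255 → up 138.8144 (V=7.7356), down 63.7518 (V=82.7982). Price 12.5683; hedge Δ=-1.0000, bond B=115.3937.
  t=3,j=3: stock 223.8941 → up 302.2571 (V=0.0000), down 138.8144 (V=7.7356). Price 0.6675; hedge Δ=-0.0473, bond B=11.2643.
  t=2,j=0: stock 34.9804 → up 47.2235 (V=68.1702), down 21.6878 (V=93.7059). Price 55.8808; hedge Δ=-1.0000, bond B=90.8612.
  t=2,j=1: stock 76.1670 → up 102.8255 (V=12.5683), down 47.2235 (V=68.1702). Price 14.6942; hedge Δ=-1.0000, bond B=90.8612.
  t=2,j=2: stock 165.8475 → up 223.8941 (V=0.6675), down 102.8255 (V=12.5683). Price 1.5525; hedge Δ=-0.0983, bond B=17.8549.
  t=1,j=0: stock 56.4200 → up 76.1670 (V=14.6942), down 34.9804 (V=55.8808). Price 15.1242; hedge Δ=-1.0000, bond B=71.5442.
  t=1,j=1: stock 122.8500 → up 165.8475 (V=1.5525), down 76.1670 (V=14.6942). Price 2.3565; hedge Δ=-0.1465, bond B=20.3587.
  t=0,j=0: stock 91.0000 → up 122.8500 (V=2.3565), down 56.4200 (V=15.1242). Price 2.9572; hedge Δ=-0.1922, bond B=20.4473.
Root portfolio cost Δ·91+B reproduces V0=2.9572.

(0,0): Delta=-0.1922 Bond=20.4473
(1,0): Delta=-1.0000 Bond=71.5442
(1,1): Delta=-0.1465 Bond=20.3587
(2,0): Delta=-1.0000 Bond=90.8612
(2,1): Delta=-1.0000 Bond=90.8612
(2,2): Delta=-0.0983 Bond=17.8549
(3,0): Delta=-1.0000 Bond=115.3937
(3,1): Delta=-1.0000 Bond=115.3937
(3,2): Delta=-1.0000 Bond=115.3937
(3,3): Delta=-0.0473 Bond=11.2643
V0=2.9572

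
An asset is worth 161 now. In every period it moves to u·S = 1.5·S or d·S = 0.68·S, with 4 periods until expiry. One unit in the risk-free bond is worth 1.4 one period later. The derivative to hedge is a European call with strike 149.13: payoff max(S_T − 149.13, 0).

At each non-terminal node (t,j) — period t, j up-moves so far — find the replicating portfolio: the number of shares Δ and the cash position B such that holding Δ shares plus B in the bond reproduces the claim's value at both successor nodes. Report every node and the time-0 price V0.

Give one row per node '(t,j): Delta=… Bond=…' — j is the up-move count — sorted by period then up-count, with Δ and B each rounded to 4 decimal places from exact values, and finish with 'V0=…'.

(0,0): Delta=0.9919 Bond=-37.3840
(1,0): Delta=0.9074 Bond=-43.0896
(1,1): Delta=0.9972 Bond=-53.6220
(2,0): Delta=0.1888 Bond=-6.8261
(2,1): Delta=0.9527 Bond=-67.7559
(2,2): Delta=1.0000 Bond=-76.0867
(3,0): Delta=0.0000 Bond=0.0000
(3,1): Delta=0.2007 Bond=-10.8838
(3,2): Delta=1.0000 Bond=-106.5214
(3,3): Delta=1.0000 Bond=-106.5214
V0=122.3082

Since d<R<u, set p* = (R−d)/(u−d) = 0.8780; price each node as the discounted p*-expectation of its children.
Terminal values V(4,·): V(4,0)=0.0000, V(4,1)=0.0000, V(4,2)=18.3744, V(4,3)=220.3650, V(4,4)=665.9325
Node (3,0) S=50.6236: V=(p*·0.0000+(1−p*)·0.0000)/1.4=0.0000; Δ=(0.0000−0.0000)/(75.9353−34.4240)=0.0000; B=V−Δ·S=0.0000
Node (3,1) S=111.6696: V=(p*·18.3744+(1−p*)·0.0000)/1.4=11.5240; Δ=(18.3744−0.0000)/(167.5044−75.9353)=0.2007; B=V−Δ·S=-10.8838
Node (3,2) S=246.3300: V=(p*·220.3650+(1−p*)·18.3744)/1.4=139.8086; Δ=(220.3650−18.3744)/(369.4950−167.5044)=1.0000; B=V−Δ·S=-106.5214
Node (3,3) S=543.3750: V=(p*·665.9325+(1−p*)·220.3650)/1.4=436.8536; Δ=(665.9325−220.3650)/(815.0625−369.4950)=1.0000; B=V−Δ·S=-106.5214
Node (2,0) S=74.4464: V=(p*·11.5240+(1−p*)·0.0000)/1.4=7.2276; Δ=(11.5240−0.0000)/(111.6696−50.6236)=0.1888; B=V−Δ·S=-6.8261
Node (2,1) S=164.2200: V=(p*·139.8086+(1−p*)·11.5240)/1.4=88.6887; Δ=(139.8086−11.5240)/(246.3300−111.6696)=0.9527; B=V−Δ·S=-67.7559
Node (2,2) S=362.2500: V=(p*·436.8536+(1−p*)·139.8086)/1.4=286.1633; Δ=(436.8536−139.8086)/(543.3750−246.3300)=1.0000; B=V−Δ·S=-76.0867
Node (1,0) S=109.4800: V=(p*·88.6887+(1−p*)·7.2276)/1.4=56.2531; Δ=(88.6887−7.2276)/(164.2200−74.4464)=0.9074; B=V−Δ·S=-43.0896
Node (1,1) S=241.5000: V=(p*·286.1633+(1−p*)·88.6887)/1.4=187.2007; Δ=(286.1633−88.6887)/(362.2500−164.2200)=0.9972; B=V−Δ·S=-53.6220
Node (0,0) S=161.0000: V=(p*·187.2007+(1−p*)·56.2531)/1.4=122.3082; Δ=(187.2007−56.2531)/(241.5000−109.4800)=0.9919; B=V−Δ·S=-37.3840
Each (Δ,B) replicates both successor values, so the strategy is self-financing and V0 is arbitrage-free.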